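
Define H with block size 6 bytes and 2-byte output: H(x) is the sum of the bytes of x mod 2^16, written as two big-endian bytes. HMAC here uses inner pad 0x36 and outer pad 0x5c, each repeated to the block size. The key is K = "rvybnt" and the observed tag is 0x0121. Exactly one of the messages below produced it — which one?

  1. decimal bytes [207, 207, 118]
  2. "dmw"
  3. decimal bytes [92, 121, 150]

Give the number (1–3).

Key "rvybnt" = 72 76 79 62 6e 74 is exactly B = 6 bytes: K' = 72 76 79 62 6e 74.
K' ⊕ ipad = 44 40 4f 54 58 42; K' ⊕ opad = 2e 2a 25 3e 32 28.
m1: inner = H(44 40 4f 54 58 42 cf cf 76) = 03 d5; tag = H(2e 2a 25 3e 32 28 03 d5) = 01ed
m2: inner = H(44 40 4f 54 58 42 64 6d 77) = 03 09; tag = H(2e 2a 25 3e 32 28 03 09) = 0121 ← matches
m3: inner = H(44 40 4f 54 58 42 5c 79 96) = 03 2c; tag = H(2e 2a 25 3e 32 28 03 2c) = 0144

2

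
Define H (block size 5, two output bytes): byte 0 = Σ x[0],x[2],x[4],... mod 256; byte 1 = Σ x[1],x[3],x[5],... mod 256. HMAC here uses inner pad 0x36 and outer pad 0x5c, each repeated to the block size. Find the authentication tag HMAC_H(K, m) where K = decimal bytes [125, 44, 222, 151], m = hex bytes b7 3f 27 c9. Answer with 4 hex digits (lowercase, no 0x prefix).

98ac

Key decimal bytes [125, 44, 222, 151] = 7d 2c de 97 is 4 bytes ≤ B = 5; zero-pad to 5 bytes: K' = 7d 2c de 97 00.
K' ⊕ ipad = 4b 1a e8 a1 36.  K' ⊕ opad = 21 70 82 cb 5c.
Inner input = (K'⊕ipad) ∥ m = 4b 1a e8 a1 36 ∥ b7 3f 27 c9.
Inner hash: even-index sum = 625 mod 256 = 113; odd-index sum = 409 mod 256 = 153 → 71 99.
Outer input = (K'⊕opad) ∥ inner = 21 70 82 cb 5c ∥ 71 99.
Outer hash (tag): even-index sum = 408 mod 256 = 152; odd-index sum = 428 mod 256 = 172 → 98 ac.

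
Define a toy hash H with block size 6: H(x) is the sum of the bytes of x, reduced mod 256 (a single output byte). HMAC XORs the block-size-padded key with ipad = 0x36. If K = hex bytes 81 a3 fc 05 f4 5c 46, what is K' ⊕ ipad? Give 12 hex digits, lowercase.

8d3636363636

Key hex bytes 81 a3 fc 05 f4 5c 46 is 7 bytes > B = 6, so hash it first: H(key) = bb, then zero-pad to 6 bytes: K' = bb 00 00 00 00 00.
XOR each byte with 0x36: bb⊕36=8d, 00⊕36=36, 00⊕36=36, 00⊕36=36, 00⊕36=36, 00⊕36=36.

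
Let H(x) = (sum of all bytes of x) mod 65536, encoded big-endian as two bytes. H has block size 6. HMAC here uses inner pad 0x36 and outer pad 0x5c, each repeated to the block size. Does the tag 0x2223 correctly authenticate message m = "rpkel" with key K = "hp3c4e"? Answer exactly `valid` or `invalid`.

Key "hp3c4e" = 68 70 33 63 34 65 is exactly B = 6 bytes: K' = 68 70 33 63 34 65.
K' ⊕ ipad = 5e 46 05 55 02 53; K' ⊕ opad = 34 2c 6f 3f 68 39.
Inner hash: sum = 94+70+5+85+2+83+114+112+107+101+108 = 881 → 03 71.
Outer hash (recomputed tag): sum = 52+44+111+63+104+57+3+113 = 547 → 02 23.
Recomputed tag = 0223; claimed = 2223 → mismatch.

invalid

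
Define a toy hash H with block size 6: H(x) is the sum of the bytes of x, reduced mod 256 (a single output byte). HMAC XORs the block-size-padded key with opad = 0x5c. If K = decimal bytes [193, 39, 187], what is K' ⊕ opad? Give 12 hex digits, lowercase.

Key decimal bytes [193, 39, 187] = c1 27 bb is 3 bytes ≤ B = 6; zero-pad to 6 bytes: K' = c1 27 bb 00 00 00.
XOR each byte with 0x5c: c1⊕5c=9d, 27⊕5c=7b, bb⊕5c=e7, 00⊕5c=5c, 00⊕5c=5c, 00⊕5c=5c.

9d7be75c5c5c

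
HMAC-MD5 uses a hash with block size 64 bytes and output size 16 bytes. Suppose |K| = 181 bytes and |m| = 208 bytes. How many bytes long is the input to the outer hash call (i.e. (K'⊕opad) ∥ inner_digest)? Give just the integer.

Key is 181 > 64 bytes, so it is hashed to 16 bytes then zero-padded to 64: |K'| = 64.
Outer input = (K'⊕opad) ∥ H(inner) → 64 + 16 = 80 bytes.

80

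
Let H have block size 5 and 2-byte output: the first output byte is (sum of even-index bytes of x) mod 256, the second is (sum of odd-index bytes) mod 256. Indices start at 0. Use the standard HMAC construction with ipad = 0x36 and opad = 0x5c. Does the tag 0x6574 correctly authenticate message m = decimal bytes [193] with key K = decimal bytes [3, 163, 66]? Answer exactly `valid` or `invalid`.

invalid

Key decimal bytes [3, 163, 66] = 03 a3 42 is 3 bytes ≤ B = 5; zero-pad to 5 bytes: K' = 03 a3 42 00 00.
K' ⊕ ipad = 35 95 74 36 36; K' ⊕ opad = 5f ff 1e 5c 5c.
Inner hash: even-index sum = 223 mod 256 = 223; odd-index sum = 396 mod 256 = 140 → df 8c.
Outer hash (recomputed tag): even-index sum = 357 mod 256 = 101; odd-index sum = 570 mod 256 = 58 → 65 3a.
Recomputed tag = 653a; claimed = 6574 → mismatch.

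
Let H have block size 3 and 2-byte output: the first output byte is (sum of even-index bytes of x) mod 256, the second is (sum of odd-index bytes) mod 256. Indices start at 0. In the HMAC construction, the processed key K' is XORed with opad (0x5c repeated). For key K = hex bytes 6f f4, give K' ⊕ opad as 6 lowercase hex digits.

33a85c

Key hex bytes 6f f4 is 2 bytes ≤ B = 3; zero-pad to 3 bytes: K' = 6f f4 00.
XOR each byte with 0x5c: 6f⊕5c=33, f4⊕5c=a8, 00⊕5c=5c.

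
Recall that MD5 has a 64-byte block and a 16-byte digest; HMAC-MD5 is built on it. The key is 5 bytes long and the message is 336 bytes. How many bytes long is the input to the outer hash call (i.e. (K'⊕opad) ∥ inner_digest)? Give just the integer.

Key is 5 ≤ 64 bytes, zero-padded: |K'| = 64.
Outer input = (K'⊕opad) ∥ H(inner) → 64 + 16 = 80 bytes.

80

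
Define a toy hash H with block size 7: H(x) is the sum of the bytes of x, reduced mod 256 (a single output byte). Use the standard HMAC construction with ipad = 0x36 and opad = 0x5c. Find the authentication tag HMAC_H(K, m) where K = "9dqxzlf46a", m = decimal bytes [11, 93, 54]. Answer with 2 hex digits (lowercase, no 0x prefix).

76

Key "9dqxzlf46a" = 39 64 71 78 7a 6c 66 34 36 61 is 10 bytes > B = 7, so hash it first: H(key) = 9d, then zero-pad to 7 bytes: K' = 9d 00 00 00 00 00 00.
K' ⊕ ipad = ab 36 36 36 36 36 36.  K' ⊕ opad = c1 5c 5c 5c 5c 5c 5c.
Inner input = (K'⊕ipad) ∥ m = ab 36 36 36 36 36 36 ∥ 0b 5d 36.
Inner hash: sum = 171+54+54+54+54+54+54+11+93+54 = 653; mod 256 = 141 → 8d.
Outer input = (K'⊕opad) ∥ inner = c1 5c 5c 5c 5c 5c 5c ∥ 8d.
Outer hash (tag): sum = 193+92+92+92+92+92+92+141 = 886; mod 256 = 118 → 76.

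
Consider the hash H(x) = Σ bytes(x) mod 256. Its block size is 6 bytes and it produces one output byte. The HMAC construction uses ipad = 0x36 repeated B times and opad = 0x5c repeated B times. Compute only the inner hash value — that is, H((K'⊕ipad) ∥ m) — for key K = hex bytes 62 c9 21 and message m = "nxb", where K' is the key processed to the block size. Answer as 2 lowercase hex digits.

Key hex bytes 62 c9 21 is 3 bytes ≤ B = 6; zero-pad to 6 bytes: K' = 62 c9 21 00 00 00.
K' ⊕ ipad = 54 ff 17 36 36 36.
Inner input = 54 ff 17 36 36 36 ∥ 6e 78 62.
Inner hash: sum = 84+255+23+54+54+54+110+120+98 = 852; mod 256 = 84 → 54.

54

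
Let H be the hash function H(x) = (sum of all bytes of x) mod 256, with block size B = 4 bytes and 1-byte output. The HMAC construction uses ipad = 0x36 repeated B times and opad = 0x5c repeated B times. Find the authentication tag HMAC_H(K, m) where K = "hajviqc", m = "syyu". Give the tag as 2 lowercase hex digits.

1a

Key "hajviqc" = 68 61 6a 76 69 71 63 is 7 bytes > B = 4, so hash it first: H(key) = e6, then zero-pad to 4 bytes: K' = e6 00 00 00.
K' ⊕ ipad = d0 36 36 36.  K' ⊕ opad = ba 5c 5c 5c.
Inner input = (K'⊕ipad) ∥ m = d0 36 36 36 ∥ 73 79 79 75.
Inner hash: sum = 208+54+54+54+115+121+121+117 = 844; mod 256 = 76 → 4c.
Outer input = (K'⊕opad) ∥ inner = ba 5c 5c 5c ∥ 4c.
Outer hash (tag): sum = 186+92+92+92+76 = 538; mod 256 = 26 → 1a.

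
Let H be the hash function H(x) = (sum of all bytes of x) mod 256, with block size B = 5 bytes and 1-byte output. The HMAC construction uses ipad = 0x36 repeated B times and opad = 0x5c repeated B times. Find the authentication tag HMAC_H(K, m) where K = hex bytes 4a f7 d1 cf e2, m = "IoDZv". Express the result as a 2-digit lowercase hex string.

5c

Key hex bytes 4a f7 d1 cf e2 is exactly B = 5 bytes: K' = 4a f7 d1 cf e2.
K' ⊕ ipad = 7c c1 e7 f9 d4.  K' ⊕ opad = 16 ab 8d 93 be.
Inner input = (K'⊕ipad) ∥ m = 7c c1 e7 f9 d4 ∥ 49 6f 44 5a 76.
Inner hash: sum = 124+193+231+249+212+73+111+68+90+118 = 1469; mod 256 = 189 → bd.
Outer input = (K'⊕opad) ∥ inner = 16 ab 8d 93 be ∥ bd.
Outer hash (tag): sum = 22+171+141+147+190+189 = 860; mod 256 = 92 → 5c.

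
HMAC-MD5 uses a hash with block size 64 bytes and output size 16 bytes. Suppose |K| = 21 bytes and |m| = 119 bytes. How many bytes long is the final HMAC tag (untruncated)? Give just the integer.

The tag is one MD5 digest: 16 bytes.

16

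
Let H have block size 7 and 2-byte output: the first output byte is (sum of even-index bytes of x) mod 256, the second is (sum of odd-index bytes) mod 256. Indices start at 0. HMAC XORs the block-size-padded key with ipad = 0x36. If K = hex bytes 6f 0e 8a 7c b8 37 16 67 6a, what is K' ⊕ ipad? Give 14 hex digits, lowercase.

071e3636363636

Key hex bytes 6f 0e 8a 7c b8 37 16 67 6a is 9 bytes > B = 7, so hash it first: H(key) = 31 28, then zero-pad to 7 bytes: K' = 31 28 00 00 00 00 00.
XOR each byte with 0x36: 31⊕36=07, 28⊕36=1e, 00⊕36=36, 00⊕36=36, 00⊕36=36, 00⊕36=36, 00⊕36=36.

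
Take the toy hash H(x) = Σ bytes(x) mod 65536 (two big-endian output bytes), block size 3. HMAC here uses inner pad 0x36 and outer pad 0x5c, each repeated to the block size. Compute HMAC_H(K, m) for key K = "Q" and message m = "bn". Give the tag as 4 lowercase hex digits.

Key "Q" = 51 is 1 byte ≤ B = 3; zero-pad to 3 bytes: K' = 51 00 00.
K' ⊕ ipad = 67 36 36.  K' ⊕ opad = 0d 5c 5c.
Inner input = (K'⊕ipad) ∥ m = 67 36 36 ∥ 62 6e.
Inner hash: sum = 103+54+54+98+110 = 419 → 01 a3.
Outer input = (K'⊕opad) ∥ inner = 0d 5c 5c ∥ 01 a3.
Outer hash (tag): sum = 13+92+92+1+163 = 361 → 01 69.

0169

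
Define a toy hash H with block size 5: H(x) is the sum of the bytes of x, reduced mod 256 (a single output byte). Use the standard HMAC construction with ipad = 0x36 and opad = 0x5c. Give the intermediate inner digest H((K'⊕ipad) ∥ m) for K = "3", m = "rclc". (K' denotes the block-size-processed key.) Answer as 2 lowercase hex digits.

Key "3" = 33 is 1 byte ≤ B = 5; zero-pad to 5 bytes: K' = 33 00 00 00 00.
K' ⊕ ipad = 05 36 36 36 36.
Inner input = 05 36 36 36 36 ∥ 72 63 6c 63.
Inner hash: sum = 5+54+54+54+54+114+99+108+99 = 641; mod 256 = 129 → 81.

81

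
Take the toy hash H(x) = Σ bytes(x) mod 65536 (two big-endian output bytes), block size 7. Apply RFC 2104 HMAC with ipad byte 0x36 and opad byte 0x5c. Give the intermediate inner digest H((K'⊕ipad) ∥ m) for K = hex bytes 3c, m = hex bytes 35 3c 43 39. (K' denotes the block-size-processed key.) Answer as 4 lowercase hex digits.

023b

Key hex bytes 3c is 1 byte ≤ B = 7; zero-pad to 7 bytes: K' = 3c 00 00 00 00 00 00.
K' ⊕ ipad = 0a 36 36 36 36 36 36.
Inner input = 0a 36 36 36 36 36 36 ∥ 35 3c 43 39.
Inner hash: sum = 10+54+54+54+54+54+54+53+60+67+57 = 571 → 02 3b.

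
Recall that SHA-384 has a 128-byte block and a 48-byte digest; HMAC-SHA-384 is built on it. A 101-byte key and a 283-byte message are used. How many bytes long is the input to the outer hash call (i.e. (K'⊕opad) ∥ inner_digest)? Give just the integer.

Key is 101 ≤ 128 bytes, zero-padded: |K'| = 128.
Outer input = (K'⊕opad) ∥ H(inner) → 128 + 48 = 176 bytes.

176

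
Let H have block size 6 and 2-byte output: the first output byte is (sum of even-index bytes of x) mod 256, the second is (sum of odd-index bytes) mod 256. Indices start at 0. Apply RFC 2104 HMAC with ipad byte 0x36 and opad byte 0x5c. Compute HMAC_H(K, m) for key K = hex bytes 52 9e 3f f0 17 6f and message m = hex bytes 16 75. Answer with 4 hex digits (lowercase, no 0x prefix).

Key hex bytes 52 9e 3f f0 17 6f is exactly B = 6 bytes: K' = 52 9e 3f f0 17 6f.
K' ⊕ ipad = 64 a8 09 c6 21 59.  K' ⊕ opad = 0e c2 63 ac 4b 33.
Inner input = (K'⊕ipad) ∥ m = 64 a8 09 c6 21 59 ∥ 16 75.
Inner hash: even-index sum = 164 mod 256 = 164; odd-index sum = 572 mod 256 = 60 → a4 3c.
Outer input = (K'⊕opad) ∥ inner = 0e c2 63 ac 4b 33 ∥ a4 3c.
Outer hash (tag): even-index sum = 352 mod 256 = 96; odd-index sum = 477 mod 256 = 221 → 60 dd.

60dd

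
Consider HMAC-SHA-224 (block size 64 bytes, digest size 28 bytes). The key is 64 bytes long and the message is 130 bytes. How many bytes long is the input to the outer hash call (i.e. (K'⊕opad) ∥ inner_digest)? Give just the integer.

Key is 64 ≤ 64 bytes, zero-padded: |K'| = 64.
Outer input = (K'⊕opad) ∥ H(inner) → 64 + 28 = 92 bytes.

92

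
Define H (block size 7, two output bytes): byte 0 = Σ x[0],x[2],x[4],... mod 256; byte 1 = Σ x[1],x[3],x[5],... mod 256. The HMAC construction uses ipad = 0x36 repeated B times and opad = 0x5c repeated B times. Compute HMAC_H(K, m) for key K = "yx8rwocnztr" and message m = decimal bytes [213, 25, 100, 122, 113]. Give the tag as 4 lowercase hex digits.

6295

Key "yx8rwocnztr" = 79 78 38 72 77 6f 63 6e 7a 74 72 is 11 bytes > B = 7, so hash it first: H(key) = 77 3b, then zero-pad to 7 bytes: K' = 77 3b 00 00 00 00 00.
K' ⊕ ipad = 41 0d 36 36 36 36 36.  K' ⊕ opad = 2b 67 5c 5c 5c 5c 5c.
Inner input = (K'⊕ipad) ∥ m = 41 0d 36 36 36 36 36 ∥ d5 19 64 7a 71.
Inner hash: even-index sum = 374 mod 256 = 118; odd-index sum = 547 mod 256 = 35 → 76 23.
Outer input = (K'⊕opad) ∥ inner = 2b 67 5c 5c 5c 5c 5c ∥ 76 23.
Outer hash (tag): even-index sum = 354 mod 256 = 98; odd-index sum = 405 mod 256 = 149 → 62 95.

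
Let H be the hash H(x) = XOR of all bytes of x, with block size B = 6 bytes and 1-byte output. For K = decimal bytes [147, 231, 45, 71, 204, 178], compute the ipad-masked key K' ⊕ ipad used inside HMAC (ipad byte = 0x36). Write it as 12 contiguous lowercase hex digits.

Key decimal bytes [147, 231, 45, 71, 204, 178] = 93 e7 2d 47 cc b2 is exactly B = 6 bytes: K' = 93 e7 2d 47 cc b2.
XOR each byte with 0x36: 93⊕36=a5, e7⊕36=d1, 2d⊕36=1b, 47⊕36=71, cc⊕36=fa, b2⊕36=84.

a5d11b71fa84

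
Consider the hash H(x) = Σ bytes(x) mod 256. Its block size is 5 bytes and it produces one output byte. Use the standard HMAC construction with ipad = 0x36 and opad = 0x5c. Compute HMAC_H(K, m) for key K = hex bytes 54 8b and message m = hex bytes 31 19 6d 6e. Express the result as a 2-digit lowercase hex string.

Key hex bytes 54 8b is 2 bytes ≤ B = 5; zero-pad to 5 bytes: K' = 54 8b 00 00 00.
K' ⊕ ipad = 62 bd 36 36 36.  K' ⊕ opad = 08 d7 5c 5c 5c.
Inner input = (K'⊕ipad) ∥ m = 62 bd 36 36 36 ∥ 31 19 6d 6e.
Inner hash: sum = 98+189+54+54+54+49+25+109+110 = 742; mod 256 = 230 → e6.
Outer input = (K'⊕opad) ∥ inner = 08 d7 5c 5c 5c ∥ e6.
Outer hash (tag): sum = 8+215+92+92+92+230 = 729; mod 256 = 217 → d9.

d9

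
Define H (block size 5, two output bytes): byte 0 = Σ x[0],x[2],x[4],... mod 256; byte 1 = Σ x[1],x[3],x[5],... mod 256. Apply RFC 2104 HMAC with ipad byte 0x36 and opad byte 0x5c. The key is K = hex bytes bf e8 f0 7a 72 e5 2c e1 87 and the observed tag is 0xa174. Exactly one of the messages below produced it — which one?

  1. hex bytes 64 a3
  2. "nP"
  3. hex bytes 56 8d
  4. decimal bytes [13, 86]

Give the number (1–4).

4

Key hex bytes bf e8 f0 7a 72 e5 2c e1 87 is 9 bytes > B = 5, so hash it first: H(key) = d4 28, then zero-pad to 5 bytes: K' = d4 28 00 00 00.
K' ⊕ ipad = e2 1e 36 36 36; K' ⊕ opad = 88 74 5c 5c 5c.
m1: inner = H(e2 1e 36 36 36 64 a3) = f1 b8; tag = H(88 74 5c 5c 5c f1 b8) = f8c1
m2: inner = H(e2 1e 36 36 36 6e 50) = 9e c2; tag = H(88 74 5c 5c 5c 9e c2) = 026e
m3: inner = H(e2 1e 36 36 36 56 8d) = db aa; tag = H(88 74 5c 5c 5c db aa) = eaab
m4: inner = H(e2 1e 36 36 36 0d 56) = a4 61; tag = H(88 74 5c 5c 5c a4 61) = a174 ← matches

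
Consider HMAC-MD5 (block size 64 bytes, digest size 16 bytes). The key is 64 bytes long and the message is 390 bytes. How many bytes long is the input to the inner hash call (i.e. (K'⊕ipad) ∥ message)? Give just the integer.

Key is 64 ≤ 64 bytes, zero-padded: |K'| = 64.
Inner input = (K'⊕ipad) ∥ m → 64 + 390 = 454 bytes.

454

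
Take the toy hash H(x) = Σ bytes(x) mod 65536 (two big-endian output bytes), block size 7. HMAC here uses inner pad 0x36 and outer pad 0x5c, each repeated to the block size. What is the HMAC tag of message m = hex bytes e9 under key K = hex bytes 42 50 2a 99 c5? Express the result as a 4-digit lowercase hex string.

Key hex bytes 42 50 2a 99 c5 is 5 bytes ≤ B = 7; zero-pad to 7 bytes: K' = 42 50 2a 99 c5 00 00.
K' ⊕ ipad = 74 66 1c af f3 36 36.  K' ⊕ opad = 1e 0c 76 c5 99 5c 5c.
Inner input = (K'⊕ipad) ∥ m = 74 66 1c af f3 36 36 ∥ e9.
Inner hash: sum = 116+102+28+175+243+54+54+233 = 1005 → 03 ed.
Outer input = (K'⊕opad) ∥ inner = 1e 0c 76 c5 99 5c 5c ∥ 03 ed.
Outer hash (tag): sum = 30+12+118+197+153+92+92+3+237 = 934 → 03 a6.

03a6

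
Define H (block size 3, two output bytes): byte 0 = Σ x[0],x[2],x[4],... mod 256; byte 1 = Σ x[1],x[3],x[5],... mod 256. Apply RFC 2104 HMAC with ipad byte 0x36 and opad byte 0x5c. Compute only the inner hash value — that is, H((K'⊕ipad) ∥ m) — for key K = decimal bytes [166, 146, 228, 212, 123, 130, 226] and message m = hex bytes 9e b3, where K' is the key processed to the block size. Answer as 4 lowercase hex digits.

Key decimal bytes [166, 146, 228, 212, 123, 130, 226] = a6 92 e4 d4 7b 82 e2 is 7 bytes > B = 3, so hash it first: H(key) = e7 e8, then zero-pad to 3 bytes: K' = e7 e8 00.
K' ⊕ ipad = d1 de 36.
Inner input = d1 de 36 ∥ 9e b3.
Inner hash: even-index sum = 442 mod 256 = 186; odd-index sum = 380 mod 256 = 124 → ba 7c.

ba7c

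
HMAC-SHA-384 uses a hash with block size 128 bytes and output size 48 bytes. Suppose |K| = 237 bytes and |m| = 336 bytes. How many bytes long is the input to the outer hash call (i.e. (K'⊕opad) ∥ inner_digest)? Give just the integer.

Key is 237 > 128 bytes, so it is hashed to 48 bytes then zero-padded to 128: |K'| = 128.
Outer input = (K'⊕opad) ∥ H(inner) → 128 + 48 = 176 bytes.

176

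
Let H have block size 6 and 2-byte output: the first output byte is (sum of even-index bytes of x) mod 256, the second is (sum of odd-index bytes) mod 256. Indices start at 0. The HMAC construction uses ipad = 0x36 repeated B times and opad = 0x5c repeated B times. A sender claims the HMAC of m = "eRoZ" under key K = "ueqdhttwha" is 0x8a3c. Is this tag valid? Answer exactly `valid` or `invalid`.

valid

Key "ueqdhttwha" = 75 65 71 64 68 74 74 77 68 61 is 10 bytes > B = 6, so hash it first: H(key) = 2a 15, then zero-pad to 6 bytes: K' = 2a 15 00 00 00 00.
K' ⊕ ipad = 1c 23 36 36 36 36; K' ⊕ opad = 76 49 5c 5c 5c 5c.
Inner hash: even-index sum = 348 mod 256 = 92; odd-index sum = 315 mod 256 = 59 → 5c 3b.
Outer hash (recomputed tag): even-index sum = 394 mod 256 = 138; odd-index sum = 316 mod 256 = 60 → 8a 3c.
Recomputed tag = 8a3c; claimed = 8a3c → match.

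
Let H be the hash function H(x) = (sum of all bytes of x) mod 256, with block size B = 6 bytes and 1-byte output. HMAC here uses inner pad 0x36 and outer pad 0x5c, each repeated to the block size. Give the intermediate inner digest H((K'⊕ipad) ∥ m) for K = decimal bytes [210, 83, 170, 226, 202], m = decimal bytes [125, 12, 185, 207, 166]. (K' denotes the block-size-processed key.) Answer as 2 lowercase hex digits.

Key decimal bytes [210, 83, 170, 226, 202] = d2 53 aa e2 ca is 5 bytes ≤ B = 6; zero-pad to 6 bytes: K' = d2 53 aa e2 ca 00.
K' ⊕ ipad = e4 65 9c d4 fc 36.
Inner input = e4 65 9c d4 fc 36 ∥ 7d 0c b9 cf a6.
Inner hash: sum = 228+101+156+212+252+54+125+12+185+207+166 = 1698; mod 256 = 162 → a2.

a2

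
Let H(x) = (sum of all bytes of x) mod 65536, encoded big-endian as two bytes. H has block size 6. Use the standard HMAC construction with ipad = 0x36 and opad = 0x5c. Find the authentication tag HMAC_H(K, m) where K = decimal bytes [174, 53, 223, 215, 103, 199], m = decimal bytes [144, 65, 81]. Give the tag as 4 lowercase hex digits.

040c

Key decimal bytes [174, 53, 223, 215, 103, 199] = ae 35 df d7 67 c7 is exactly B = 6 bytes: K' = ae 35 df d7 67 c7.
K' ⊕ ipad = 98 03 e9 e1 51 f1.  K' ⊕ opad = f2 69 83 8b 3b 9b.
Inner input = (K'⊕ipad) ∥ m = 98 03 e9 e1 51 f1 ∥ 90 41 51.
Inner hash: sum = 152+3+233+225+81+241+144+65+81 = 1225 → 04 c9.
Outer input = (K'⊕opad) ∥ inner = f2 69 83 8b 3b 9b ∥ 04 c9.
Outer hash (tag): sum = 242+105+131+139+59+155+4+201 = 1036 → 04 0c.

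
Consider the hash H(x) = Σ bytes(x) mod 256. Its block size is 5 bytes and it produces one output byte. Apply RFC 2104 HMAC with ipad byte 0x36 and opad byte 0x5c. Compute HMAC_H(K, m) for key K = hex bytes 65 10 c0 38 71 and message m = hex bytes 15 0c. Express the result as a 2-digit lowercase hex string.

97

Key hex bytes 65 10 c0 38 71 is exactly B = 5 bytes: K' = 65 10 c0 38 71.
K' ⊕ ipad = 53 26 f6 0e 47.  K' ⊕ opad = 39 4c 9c 64 2d.
Inner input = (K'⊕ipad) ∥ m = 53 26 f6 0e 47 ∥ 15 0c.
Inner hash: sum = 83+38+246+14+71+21+12 = 485; mod 256 = 229 → e5.
Outer input = (K'⊕opad) ∥ inner = 39 4c 9c 64 2d ∥ e5.
Outer hash (tag): sum = 57+76+156+100+45+229 = 663; mod 256 = 151 → 97.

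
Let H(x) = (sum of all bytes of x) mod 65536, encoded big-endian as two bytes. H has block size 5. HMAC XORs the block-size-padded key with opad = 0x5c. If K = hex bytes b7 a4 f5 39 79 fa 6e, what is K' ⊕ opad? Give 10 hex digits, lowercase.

Key hex bytes b7 a4 f5 39 79 fa 6e is 7 bytes > B = 5, so hash it first: H(key) = 04 6a, then zero-pad to 5 bytes: K' = 04 6a 00 00 00.
XOR each byte with 0x5c: 04⊕5c=58, 6a⊕5c=36, 00⊕5c=5c, 00⊕5c=5c, 00⊕5c=5c.

58365c5c5c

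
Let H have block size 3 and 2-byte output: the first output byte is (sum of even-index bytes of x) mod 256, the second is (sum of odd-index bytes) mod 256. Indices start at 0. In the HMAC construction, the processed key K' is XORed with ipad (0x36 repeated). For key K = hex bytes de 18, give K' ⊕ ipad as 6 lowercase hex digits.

e82e36

Key hex bytes de 18 is 2 bytes ≤ B = 3; zero-pad to 3 bytes: K' = de 18 00.
XOR each byte with 0x36: de⊕36=e8, 18⊕36=2e, 00⊕36=36.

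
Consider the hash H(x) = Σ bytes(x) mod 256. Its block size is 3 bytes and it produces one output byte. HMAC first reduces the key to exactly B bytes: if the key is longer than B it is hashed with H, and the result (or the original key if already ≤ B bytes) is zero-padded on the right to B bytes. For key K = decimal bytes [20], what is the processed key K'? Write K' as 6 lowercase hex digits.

Key decimal bytes [20] = 14 is 1 byte ≤ B = 3; zero-pad to 3 bytes: K' = 14 00 00.

140000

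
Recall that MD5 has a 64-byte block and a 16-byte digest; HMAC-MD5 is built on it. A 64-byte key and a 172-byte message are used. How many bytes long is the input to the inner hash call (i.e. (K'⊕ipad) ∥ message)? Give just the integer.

Key is 64 ≤ 64 bytes, zero-padded: |K'| = 64.
Inner input = (K'⊕ipad) ∥ m → 64 + 172 = 236 bytes.

236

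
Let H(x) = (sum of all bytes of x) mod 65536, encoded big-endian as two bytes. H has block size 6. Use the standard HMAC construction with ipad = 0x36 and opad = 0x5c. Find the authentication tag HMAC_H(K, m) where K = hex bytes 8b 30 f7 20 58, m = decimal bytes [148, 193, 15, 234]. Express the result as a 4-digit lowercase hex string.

Key hex bytes 8b 30 f7 20 58 is 5 bytes ≤ B = 6; zero-pad to 6 bytes: K' = 8b 30 f7 20 58 00.
K' ⊕ ipad = bd 06 c1 16 6e 36.  K' ⊕ opad = d7 6c ab 7c 04 5c.
Inner input = (K'⊕ipad) ∥ m = bd 06 c1 16 6e 36 ∥ 94 c1 0f ea.
Inner hash: sum = 189+6+193+22+110+54+148+193+15+234 = 1164 → 04 8c.
Outer input = (K'⊕opad) ∥ inner = d7 6c ab 7c 04 5c ∥ 04 8c.
Outer hash (tag): sum = 215+108+171+124+4+92+4+140 = 858 → 03 5a.

035a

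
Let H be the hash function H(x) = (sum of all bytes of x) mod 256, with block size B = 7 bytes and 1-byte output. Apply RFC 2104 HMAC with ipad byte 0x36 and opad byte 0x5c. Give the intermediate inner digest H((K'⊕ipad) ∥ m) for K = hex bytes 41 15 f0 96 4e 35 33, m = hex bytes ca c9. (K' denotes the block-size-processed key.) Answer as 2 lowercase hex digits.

13

Key hex bytes 41 15 f0 96 4e 35 33 is exactly B = 7 bytes: K' = 41 15 f0 96 4e 35 33.
K' ⊕ ipad = 77 23 c6 a0 78 03 05.
Inner input = 77 23 c6 a0 78 03 05 ∥ ca c9.
Inner hash: sum = 119+35+198+160+120+3+5+202+201 = 1043; mod 256 = 19 → 13.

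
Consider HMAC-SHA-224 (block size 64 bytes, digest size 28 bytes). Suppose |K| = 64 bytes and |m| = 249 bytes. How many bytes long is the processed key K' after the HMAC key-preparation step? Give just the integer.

Key is 64 ≤ 64 bytes, zero-padded: |K'| = 64.

64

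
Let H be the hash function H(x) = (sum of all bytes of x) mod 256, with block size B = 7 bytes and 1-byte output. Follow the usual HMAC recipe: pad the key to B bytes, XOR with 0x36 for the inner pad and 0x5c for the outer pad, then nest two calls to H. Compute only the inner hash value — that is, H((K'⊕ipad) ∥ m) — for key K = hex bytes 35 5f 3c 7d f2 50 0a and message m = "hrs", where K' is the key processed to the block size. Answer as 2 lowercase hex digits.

Key hex bytes 35 5f 3c 7d f2 50 0a is exactly B = 7 bytes: K' = 35 5f 3c 7d f2 50 0a.
K' ⊕ ipad = 03 69 0a 4b c4 66 3c.
Inner input = 03 69 0a 4b c4 66 3c ∥ 68 72 73.
Inner hash: sum = 3+105+10+75+196+102+60+104+114+115 = 884; mod 256 = 116 → 74.

74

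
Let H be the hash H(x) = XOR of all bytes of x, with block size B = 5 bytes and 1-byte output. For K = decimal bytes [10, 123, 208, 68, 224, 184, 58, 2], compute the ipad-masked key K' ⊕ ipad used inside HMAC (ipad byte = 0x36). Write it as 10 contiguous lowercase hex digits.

b336363636

Key decimal bytes [10, 123, 208, 68, 224, 184, 58, 2] = 0a 7b d0 44 e0 b8 3a 02 is 8 bytes > B = 5, so hash it first: H(key) = 85, then zero-pad to 5 bytes: K' = 85 00 00 00 00.
XOR each byte with 0x36: 85⊕36=b3, 00⊕36=36, 00⊕36=36, 00⊕36=36, 00⊕36=36.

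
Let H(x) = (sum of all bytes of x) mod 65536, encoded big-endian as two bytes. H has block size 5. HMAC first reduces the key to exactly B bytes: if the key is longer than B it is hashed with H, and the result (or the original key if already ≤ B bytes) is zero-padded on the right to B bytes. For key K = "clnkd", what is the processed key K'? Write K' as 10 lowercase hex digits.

636c6e6b64

Key "clnkd" = 63 6c 6e 6b 64 is exactly B = 5 bytes: K' = 63 6c 6e 6b 64.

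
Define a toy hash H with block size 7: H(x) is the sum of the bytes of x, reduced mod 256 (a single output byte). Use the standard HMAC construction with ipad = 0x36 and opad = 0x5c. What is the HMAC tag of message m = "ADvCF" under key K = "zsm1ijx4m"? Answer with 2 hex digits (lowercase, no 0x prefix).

Key "zsm1ijx4m" = 7a 73 6d 31 69 6a 78 34 6d is 9 bytes > B = 7, so hash it first: H(key) = 77, then zero-pad to 7 bytes: K' = 77 00 00 00 00 00 00.
K' ⊕ ipad = 41 36 36 36 36 36 36.  K' ⊕ opad = 2b 5c 5c 5c 5c 5c 5c.
Inner input = (K'⊕ipad) ∥ m = 41 36 36 36 36 36 36 ∥ 41 44 76 43 46.
Inner hash: sum = 65+54+54+54+54+54+54+65+68+118+67+70 = 777; mod 256 = 9 → 09.
Outer input = (K'⊕opad) ∥ inner = 2b 5c 5c 5c 5c 5c 5c ∥ 09.
Outer hash (tag): sum = 43+92+92+92+92+92+92+9 = 604; mod 256 = 92 → 5c.

5c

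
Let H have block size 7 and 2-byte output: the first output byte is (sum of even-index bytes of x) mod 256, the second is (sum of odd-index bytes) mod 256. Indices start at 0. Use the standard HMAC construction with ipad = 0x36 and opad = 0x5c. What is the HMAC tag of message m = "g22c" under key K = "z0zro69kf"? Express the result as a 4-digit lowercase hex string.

ec42

Key "z0zro69kf" = 7a 30 7a 72 6f 36 39 6b 66 is 9 bytes > B = 7, so hash it first: H(key) = 02 43, then zero-pad to 7 bytes: K' = 02 43 00 00 00 00 00.
K' ⊕ ipad = 34 75 36 36 36 36 36.  K' ⊕ opad = 5e 1f 5c 5c 5c 5c 5c.
Inner input = (K'⊕ipad) ∥ m = 34 75 36 36 36 36 36 ∥ 67 32 32 63.
Inner hash: even-index sum = 363 mod 256 = 107; odd-index sum = 378 mod 256 = 122 → 6b 7a.
Outer input = (K'⊕opad) ∥ inner = 5e 1f 5c 5c 5c 5c 5c ∥ 6b 7a.
Outer hash (tag): even-index sum = 492 mod 256 = 236; odd-index sum = 322 mod 256 = 66 → ec 42.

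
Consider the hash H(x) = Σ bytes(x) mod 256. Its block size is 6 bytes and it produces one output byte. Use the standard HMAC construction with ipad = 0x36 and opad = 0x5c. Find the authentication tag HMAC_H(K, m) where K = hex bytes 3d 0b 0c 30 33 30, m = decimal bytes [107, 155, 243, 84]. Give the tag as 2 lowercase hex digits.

Key hex bytes 3d 0b 0c 30 33 30 is exactly B = 6 bytes: K' = 3d 0b 0c 30 33 30.
K' ⊕ ipad = 0b 3d 3a 06 05 06.  K' ⊕ opad = 61 57 50 6c 6f 6c.
Inner input = (K'⊕ipad) ∥ m = 0b 3d 3a 06 05 06 ∥ 6b 9b f3 54.
Inner hash: sum = 11+61+58+6+5+6+107+155+243+84 = 736; mod 256 = 224 → e0.
Outer input = (K'⊕opad) ∥ inner = 61 57 50 6c 6f 6c ∥ e0.
Outer hash (tag): sum = 97+87+80+108+111+108+224 = 815; mod 256 = 47 → 2f.

2f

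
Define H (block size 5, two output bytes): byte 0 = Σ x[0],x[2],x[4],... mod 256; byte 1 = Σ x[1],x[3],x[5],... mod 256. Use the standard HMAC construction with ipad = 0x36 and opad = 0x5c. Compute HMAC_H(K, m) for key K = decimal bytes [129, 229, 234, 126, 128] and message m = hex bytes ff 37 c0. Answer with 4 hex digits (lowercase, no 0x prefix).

495b

Key decimal bytes [129, 229, 234, 126, 128] = 81 e5 ea 7e 80 is exactly B = 5 bytes: K' = 81 e5 ea 7e 80.
K' ⊕ ipad = b7 d3 dc 48 b6.  K' ⊕ opad = dd b9 b6 22 dc.
Inner input = (K'⊕ipad) ∥ m = b7 d3 dc 48 b6 ∥ ff 37 c0.
Inner hash: even-index sum = 640 mod 256 = 128; odd-index sum = 730 mod 256 = 218 → 80 da.
Outer input = (K'⊕opad) ∥ inner = dd b9 b6 22 dc ∥ 80 da.
Outer hash (tag): even-index sum = 841 mod 256 = 73; odd-index sum = 347 mod 256 = 91 → 49 5b.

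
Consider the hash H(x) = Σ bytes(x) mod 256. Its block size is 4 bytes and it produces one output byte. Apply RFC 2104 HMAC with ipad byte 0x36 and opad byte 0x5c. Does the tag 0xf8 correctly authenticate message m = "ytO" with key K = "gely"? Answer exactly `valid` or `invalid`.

Key "gely" = 67 65 6c 79 is exactly B = 4 bytes: K' = 67 65 6c 79.
K' ⊕ ipad = 51 53 5a 4f; K' ⊕ opad = 3b 39 30 25.
Inner hash: sum = 81+83+90+79+121+116+79 = 649; mod 256 = 137 → 89.
Outer hash (recomputed tag): sum = 59+57+48+37+137 = 338; mod 256 = 82 → 52.
Recomputed tag = 52; claimed = f8 → mismatch.

invalid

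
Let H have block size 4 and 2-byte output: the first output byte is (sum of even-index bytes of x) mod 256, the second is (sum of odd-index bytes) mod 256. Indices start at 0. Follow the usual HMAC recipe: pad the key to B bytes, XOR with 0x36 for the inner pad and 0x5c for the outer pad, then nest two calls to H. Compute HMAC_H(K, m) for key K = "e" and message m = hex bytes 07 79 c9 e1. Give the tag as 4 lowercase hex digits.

Key "e" = 65 is 1 byte ≤ B = 4; zero-pad to 4 bytes: K' = 65 00 00 00.
K' ⊕ ipad = 53 36 36 36.  K' ⊕ opad = 39 5c 5c 5c.
Inner input = (K'⊕ipad) ∥ m = 53 36 36 36 ∥ 07 79 c9 e1.
Inner hash: even-index sum = 345 mod 256 = 89; odd-index sum = 454 mod 256 = 198 → 59 c6.
Outer input = (K'⊕opad) ∥ inner = 39 5c 5c 5c ∥ 59 c6.
Outer hash (tag): even-index sum = 238 mod 256 = 238; odd-index sum = 382 mod 256 = 126 → ee 7e.

ee7e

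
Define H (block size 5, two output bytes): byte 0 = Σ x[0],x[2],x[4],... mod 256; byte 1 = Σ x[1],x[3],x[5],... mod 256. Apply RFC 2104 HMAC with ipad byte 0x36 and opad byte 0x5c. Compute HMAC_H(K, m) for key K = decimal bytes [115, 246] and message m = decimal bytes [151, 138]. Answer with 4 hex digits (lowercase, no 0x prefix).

7441

Key decimal bytes [115, 246] = 73 f6 is 2 bytes ≤ B = 5; zero-pad to 5 bytes: K' = 73 f6 00 00 00.
K' ⊕ ipad = 45 c0 36 36 36.  K' ⊕ opad = 2f aa 5c 5c 5c.
Inner input = (K'⊕ipad) ∥ m = 45 c0 36 36 36 ∥ 97 8a.
Inner hash: even-index sum = 315 mod 256 = 59; odd-index sum = 397 mod 256 = 141 → 3b 8d.
Outer input = (K'⊕opad) ∥ inner = 2f aa 5c 5c 5c ∥ 3b 8d.
Outer hash (tag): even-index sum = 372 mod 256 = 116; odd-index sum = 321 mod 256 = 65 → 74 41.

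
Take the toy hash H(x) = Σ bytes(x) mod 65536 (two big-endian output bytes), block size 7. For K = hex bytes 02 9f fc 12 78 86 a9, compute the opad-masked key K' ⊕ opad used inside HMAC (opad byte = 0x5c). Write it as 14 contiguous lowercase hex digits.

Key hex bytes 02 9f fc 12 78 86 a9 is exactly B = 7 bytes: K' = 02 9f fc 12 78 86 a9.
XOR each byte with 0x5c: 02⊕5c=5e, 9f⊕5c=c3, fc⊕5c=a0, 12⊕5c=4e, 78⊕5c=24, 86⊕5c=da, a9⊕5c=f5.

5ec3a04e24daf5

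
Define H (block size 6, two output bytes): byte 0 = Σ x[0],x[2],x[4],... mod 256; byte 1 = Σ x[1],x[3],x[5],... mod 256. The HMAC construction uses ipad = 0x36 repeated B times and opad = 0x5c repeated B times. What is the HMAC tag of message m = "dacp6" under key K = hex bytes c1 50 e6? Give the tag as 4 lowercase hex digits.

ad67

Key hex bytes c1 50 e6 is 3 bytes ≤ B = 6; zero-pad to 6 bytes: K' = c1 50 e6 00 00 00.
K' ⊕ ipad = f7 66 d0 36 36 36.  K' ⊕ opad = 9d 0c ba 5c 5c 5c.
Inner input = (K'⊕ipad) ∥ m = f7 66 d0 36 36 36 ∥ 64 61 63 70 36.
Inner hash: even-index sum = 762 mod 256 = 250; odd-index sum = 419 mod 256 = 163 → fa a3.
Outer input = (K'⊕opad) ∥ inner = 9d 0c ba 5c 5c 5c ∥ fa a3.
Outer hash (tag): even-index sum = 685 mod 256 = 173; odd-index sum = 359 mod 256 = 103 → ad 67.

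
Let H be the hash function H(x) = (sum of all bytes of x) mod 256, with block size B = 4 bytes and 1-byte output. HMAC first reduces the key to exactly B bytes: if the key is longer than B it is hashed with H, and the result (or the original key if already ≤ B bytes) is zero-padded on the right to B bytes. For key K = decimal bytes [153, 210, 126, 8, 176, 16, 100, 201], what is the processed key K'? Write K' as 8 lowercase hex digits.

|K| = 8 > B = 4, so first hash the key.
H(K): sum = 153+210+126+8+176+16+100+201 = 990; mod 256 = 222 → de.
Zero-pad H(K) = de to 4 bytes: K' = de 00 00 00.

de000000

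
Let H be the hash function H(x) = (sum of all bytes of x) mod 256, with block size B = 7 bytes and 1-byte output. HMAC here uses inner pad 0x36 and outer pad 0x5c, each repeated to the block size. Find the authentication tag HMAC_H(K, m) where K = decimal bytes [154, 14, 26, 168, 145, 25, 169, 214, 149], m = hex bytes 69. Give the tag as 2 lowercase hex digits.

67

Key decimal bytes [154, 14, 26, 168, 145, 25, 169, 214, 149] = 9a 0e 1a a8 91 19 a9 d6 95 is 9 bytes > B = 7, so hash it first: H(key) = 28, then zero-pad to 7 bytes: K' = 28 00 00 00 00 00 00.
K' ⊕ ipad = 1e 36 36 36 36 36 36.  K' ⊕ opad = 74 5c 5c 5c 5c 5c 5c.
Inner input = (K'⊕ipad) ∥ m = 1e 36 36 36 36 36 36 ∥ 69.
Inner hash: sum = 30+54+54+54+54+54+54+105 = 459; mod 256 = 203 → cb.
Outer input = (K'⊕opad) ∥ inner = 74 5c 5c 5c 5c 5c 5c ∥ cb.
Outer hash (tag): sum = 116+92+92+92+92+92+92+203 = 871; mod 256 = 103 → 67.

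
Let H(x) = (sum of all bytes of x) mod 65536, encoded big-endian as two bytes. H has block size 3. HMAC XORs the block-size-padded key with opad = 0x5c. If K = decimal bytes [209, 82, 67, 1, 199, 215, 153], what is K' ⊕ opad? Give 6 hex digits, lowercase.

5fc25c

Key decimal bytes [209, 82, 67, 1, 199, 215, 153] = d1 52 43 01 c7 d7 99 is 7 bytes > B = 3, so hash it first: H(key) = 03 9e, then zero-pad to 3 bytes: K' = 03 9e 00.
XOR each byte with 0x5c: 03⊕5c=5f, 9e⊕5c=c2, 00⊕5c=5c.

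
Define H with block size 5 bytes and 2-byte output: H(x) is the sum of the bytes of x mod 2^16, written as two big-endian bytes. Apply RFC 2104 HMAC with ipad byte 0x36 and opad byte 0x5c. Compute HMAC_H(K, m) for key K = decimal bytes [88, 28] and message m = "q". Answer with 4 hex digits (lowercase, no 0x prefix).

Key decimal bytes [88, 28] = 58 1c is 2 bytes ≤ B = 5; zero-pad to 5 bytes: K' = 58 1c 00 00 00.
K' ⊕ ipad = 6e 2a 36 36 36.  K' ⊕ opad = 04 40 5c 5c 5c.
Inner input = (K'⊕ipad) ∥ m = 6e 2a 36 36 36 ∥ 71.
Inner hash: sum = 110+42+54+54+54+113 = 427 → 01 ab.
Outer input = (K'⊕opad) ∥ inner = 04 40 5c 5c 5c ∥ 01 ab.
Outer hash (tag): sum = 4+64+92+92+92+1+171 = 516 → 02 04.

0204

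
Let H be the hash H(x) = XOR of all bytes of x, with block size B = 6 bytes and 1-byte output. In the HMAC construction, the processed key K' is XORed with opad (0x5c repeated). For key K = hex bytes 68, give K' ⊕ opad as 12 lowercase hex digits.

Key hex bytes 68 is 1 byte ≤ B = 6; zero-pad to 6 bytes: K' = 68 00 00 00 00 00.
XOR each byte with 0x5c: 68⊕5c=34, 00⊕5c=5c, 00⊕5c=5c, 00⊕5c=5c, 00⊕5c=5c, 00⊕5c=5c.

345c5c5c5c5c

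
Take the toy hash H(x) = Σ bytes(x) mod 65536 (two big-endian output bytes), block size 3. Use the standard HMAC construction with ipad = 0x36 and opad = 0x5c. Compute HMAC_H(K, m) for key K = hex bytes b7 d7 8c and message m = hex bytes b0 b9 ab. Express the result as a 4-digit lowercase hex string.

Key hex bytes b7 d7 8c is exactly B = 3 bytes: K' = b7 d7 8c.
K' ⊕ ipad = 81 e1 ba.  K' ⊕ opad = eb 8b d0.
Inner input = (K'⊕ipad) ∥ m = 81 e1 ba ∥ b0 b9 ab.
Inner hash: sum = 129+225+186+176+185+171 = 1072 → 04 30.
Outer input = (K'⊕opad) ∥ inner = eb 8b d0 ∥ 04 30.
Outer hash (tag): sum = 235+139+208+4+48 = 634 → 02 7a.

027a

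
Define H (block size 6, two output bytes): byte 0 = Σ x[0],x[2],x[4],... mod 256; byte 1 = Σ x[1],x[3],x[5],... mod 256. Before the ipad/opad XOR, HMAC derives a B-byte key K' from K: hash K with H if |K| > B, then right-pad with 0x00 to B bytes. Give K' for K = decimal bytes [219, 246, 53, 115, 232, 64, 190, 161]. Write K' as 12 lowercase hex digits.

|K| = 8 > B = 6, so first hash the key.
H(K): even-index sum = 694 mod 256 = 182; odd-index sum = 586 mod 256 = 74 → b6 4a.
Zero-pad H(K) = b6 4a to 6 bytes: K' = b6 4a 00 00 00 00.

b64a00000000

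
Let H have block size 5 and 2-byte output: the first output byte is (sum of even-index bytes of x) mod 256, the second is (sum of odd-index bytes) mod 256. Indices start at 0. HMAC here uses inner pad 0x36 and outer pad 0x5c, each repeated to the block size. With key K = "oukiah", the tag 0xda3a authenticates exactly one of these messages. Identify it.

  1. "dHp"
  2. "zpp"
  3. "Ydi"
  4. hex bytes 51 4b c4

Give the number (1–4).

4

Key "oukiah" = 6f 75 6b 69 61 68 is 6 bytes > B = 5, so hash it first: H(key) = 3b 46, then zero-pad to 5 bytes: K' = 3b 46 00 00 00.
K' ⊕ ipad = 0d 70 36 36 36; K' ⊕ opad = 67 1a 5c 5c 5c.
m1: inner = H(0d 70 36 36 36 64 48 70) = c1 7a; tag = H(67 1a 5c 5c 5c c1 7a) = 9937
m2: inner = H(0d 70 36 36 36 7a 70 70) = e9 90; tag = H(67 1a 5c 5c 5c e9 90) = af5f
m3: inner = H(0d 70 36 36 36 59 64 69) = dd 68; tag = H(67 1a 5c 5c 5c dd 68) = 8753
m4: inner = H(0d 70 36 36 36 51 4b c4) = c4 bb; tag = H(67 1a 5c 5c 5c c4 bb) = da3a ← matches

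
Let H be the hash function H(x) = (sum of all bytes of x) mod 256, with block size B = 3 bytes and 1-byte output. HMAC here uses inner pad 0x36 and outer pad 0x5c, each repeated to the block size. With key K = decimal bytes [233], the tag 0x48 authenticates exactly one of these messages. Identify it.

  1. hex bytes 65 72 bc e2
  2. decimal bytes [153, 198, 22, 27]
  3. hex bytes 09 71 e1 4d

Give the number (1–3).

2

Key decimal bytes [233] = e9 is 1 byte ≤ B = 3; zero-pad to 3 bytes: K' = e9 00 00.
K' ⊕ ipad = df 36 36; K' ⊕ opad = b5 5c 5c.
m1: inner = H(df 36 36 65 72 bc e2) = c0; tag = H(b5 5c 5c c0) = 2d
m2: inner = H(df 36 36 99 c6 16 1b) = db; tag = H(b5 5c 5c db) = 48 ← matches
m3: inner = H(df 36 36 09 71 e1 4d) = f3; tag = H(b5 5c 5c f3) = 60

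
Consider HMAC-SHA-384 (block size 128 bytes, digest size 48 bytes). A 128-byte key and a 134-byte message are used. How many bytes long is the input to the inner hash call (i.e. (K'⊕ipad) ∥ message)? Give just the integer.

Key is 128 ≤ 128 bytes, zero-padded: |K'| = 128.
Inner input = (K'⊕ipad) ∥ m → 128 + 134 = 262 bytes.

262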